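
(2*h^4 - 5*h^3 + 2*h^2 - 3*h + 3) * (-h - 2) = -2*h^5 + h^4 + 8*h^3 - h^2 + 3*h - 6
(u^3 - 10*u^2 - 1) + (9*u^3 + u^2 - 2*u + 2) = 10*u^3 - 9*u^2 - 2*u + 1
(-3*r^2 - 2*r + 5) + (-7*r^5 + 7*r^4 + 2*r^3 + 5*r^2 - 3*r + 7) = -7*r^5 + 7*r^4 + 2*r^3 + 2*r^2 - 5*r + 12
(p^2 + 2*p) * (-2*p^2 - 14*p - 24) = -2*p^4 - 18*p^3 - 52*p^2 - 48*p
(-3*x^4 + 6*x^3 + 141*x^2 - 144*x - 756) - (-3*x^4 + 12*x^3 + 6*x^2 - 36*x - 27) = -6*x^3 + 135*x^2 - 108*x - 729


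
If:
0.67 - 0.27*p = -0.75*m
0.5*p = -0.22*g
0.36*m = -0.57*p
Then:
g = -1.04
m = -0.73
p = 0.46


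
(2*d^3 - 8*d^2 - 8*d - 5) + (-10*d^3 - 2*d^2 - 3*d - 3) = -8*d^3 - 10*d^2 - 11*d - 8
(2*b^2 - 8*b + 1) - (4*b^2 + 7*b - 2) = -2*b^2 - 15*b + 3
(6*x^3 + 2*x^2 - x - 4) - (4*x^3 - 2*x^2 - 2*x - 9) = 2*x^3 + 4*x^2 + x + 5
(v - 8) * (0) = 0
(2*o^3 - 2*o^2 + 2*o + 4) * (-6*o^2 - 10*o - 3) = -12*o^5 - 8*o^4 + 2*o^3 - 38*o^2 - 46*o - 12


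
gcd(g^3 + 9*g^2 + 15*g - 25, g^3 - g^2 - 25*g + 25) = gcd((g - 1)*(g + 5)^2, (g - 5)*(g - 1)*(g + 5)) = g^2 + 4*g - 5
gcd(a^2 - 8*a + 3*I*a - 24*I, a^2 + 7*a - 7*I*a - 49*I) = 1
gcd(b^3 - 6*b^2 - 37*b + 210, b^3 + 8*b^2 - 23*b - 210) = b^2 + b - 30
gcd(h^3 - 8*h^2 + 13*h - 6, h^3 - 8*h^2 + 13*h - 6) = h^3 - 8*h^2 + 13*h - 6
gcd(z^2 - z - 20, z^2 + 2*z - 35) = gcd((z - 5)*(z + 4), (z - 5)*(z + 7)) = z - 5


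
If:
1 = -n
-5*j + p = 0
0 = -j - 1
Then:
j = -1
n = -1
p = -5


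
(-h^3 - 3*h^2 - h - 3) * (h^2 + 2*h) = -h^5 - 5*h^4 - 7*h^3 - 5*h^2 - 6*h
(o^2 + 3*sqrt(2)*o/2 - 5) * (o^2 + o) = o^4 + o^3 + 3*sqrt(2)*o^3/2 - 5*o^2 + 3*sqrt(2)*o^2/2 - 5*o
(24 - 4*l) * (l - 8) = -4*l^2 + 56*l - 192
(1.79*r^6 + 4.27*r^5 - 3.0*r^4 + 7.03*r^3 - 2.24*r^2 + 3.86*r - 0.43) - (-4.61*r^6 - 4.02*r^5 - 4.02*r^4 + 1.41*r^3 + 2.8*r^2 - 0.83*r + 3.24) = 6.4*r^6 + 8.29*r^5 + 1.02*r^4 + 5.62*r^3 - 5.04*r^2 + 4.69*r - 3.67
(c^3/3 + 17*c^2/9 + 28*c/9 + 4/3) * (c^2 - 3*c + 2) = c^5/3 + 8*c^4/9 - 17*c^3/9 - 38*c^2/9 + 20*c/9 + 8/3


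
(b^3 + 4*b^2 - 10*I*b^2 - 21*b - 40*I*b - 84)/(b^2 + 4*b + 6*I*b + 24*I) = (b^2 - 10*I*b - 21)/(b + 6*I)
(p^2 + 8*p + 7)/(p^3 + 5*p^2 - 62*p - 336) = (p + 1)/(p^2 - 2*p - 48)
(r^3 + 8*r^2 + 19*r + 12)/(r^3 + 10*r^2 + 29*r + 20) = (r + 3)/(r + 5)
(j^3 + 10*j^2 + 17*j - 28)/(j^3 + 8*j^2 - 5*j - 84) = (j - 1)/(j - 3)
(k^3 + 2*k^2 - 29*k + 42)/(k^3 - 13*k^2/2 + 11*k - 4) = 2*(k^2 + 4*k - 21)/(2*k^2 - 9*k + 4)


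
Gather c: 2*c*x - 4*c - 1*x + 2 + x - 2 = c*(2*x - 4)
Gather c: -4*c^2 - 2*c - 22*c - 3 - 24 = -4*c^2 - 24*c - 27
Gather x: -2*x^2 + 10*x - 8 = -2*x^2 + 10*x - 8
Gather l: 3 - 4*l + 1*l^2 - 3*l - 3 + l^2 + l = 2*l^2 - 6*l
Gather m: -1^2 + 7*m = 7*m - 1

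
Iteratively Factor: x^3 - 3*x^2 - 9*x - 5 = (x + 1)*(x^2 - 4*x - 5) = (x + 1)^2*(x - 5)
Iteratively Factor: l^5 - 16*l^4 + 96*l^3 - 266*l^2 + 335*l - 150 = (l - 2)*(l^4 - 14*l^3 + 68*l^2 - 130*l + 75) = (l - 2)*(l - 1)*(l^3 - 13*l^2 + 55*l - 75) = (l - 5)*(l - 2)*(l - 1)*(l^2 - 8*l + 15) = (l - 5)*(l - 3)*(l - 2)*(l - 1)*(l - 5)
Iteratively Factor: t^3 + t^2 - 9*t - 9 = (t - 3)*(t^2 + 4*t + 3) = (t - 3)*(t + 3)*(t + 1)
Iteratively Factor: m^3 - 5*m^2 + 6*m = (m)*(m^2 - 5*m + 6) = m*(m - 3)*(m - 2)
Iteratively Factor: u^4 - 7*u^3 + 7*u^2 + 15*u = (u + 1)*(u^3 - 8*u^2 + 15*u) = (u - 5)*(u + 1)*(u^2 - 3*u) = u*(u - 5)*(u + 1)*(u - 3)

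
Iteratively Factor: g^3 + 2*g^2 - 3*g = (g - 1)*(g^2 + 3*g) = g*(g - 1)*(g + 3)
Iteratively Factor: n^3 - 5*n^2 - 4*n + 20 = (n - 5)*(n^2 - 4) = (n - 5)*(n - 2)*(n + 2)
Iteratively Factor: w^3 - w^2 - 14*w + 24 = (w + 4)*(w^2 - 5*w + 6) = (w - 3)*(w + 4)*(w - 2)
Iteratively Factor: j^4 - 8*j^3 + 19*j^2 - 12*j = (j)*(j^3 - 8*j^2 + 19*j - 12) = j*(j - 4)*(j^2 - 4*j + 3) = j*(j - 4)*(j - 1)*(j - 3)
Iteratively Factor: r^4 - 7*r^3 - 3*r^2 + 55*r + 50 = (r + 1)*(r^3 - 8*r^2 + 5*r + 50) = (r - 5)*(r + 1)*(r^2 - 3*r - 10) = (r - 5)^2*(r + 1)*(r + 2)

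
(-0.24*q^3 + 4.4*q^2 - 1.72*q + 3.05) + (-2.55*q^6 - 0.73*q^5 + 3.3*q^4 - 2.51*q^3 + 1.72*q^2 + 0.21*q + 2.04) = -2.55*q^6 - 0.73*q^5 + 3.3*q^4 - 2.75*q^3 + 6.12*q^2 - 1.51*q + 5.09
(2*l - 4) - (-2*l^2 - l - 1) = 2*l^2 + 3*l - 3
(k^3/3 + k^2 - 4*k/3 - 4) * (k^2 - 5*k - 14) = k^5/3 - 2*k^4/3 - 11*k^3 - 34*k^2/3 + 116*k/3 + 56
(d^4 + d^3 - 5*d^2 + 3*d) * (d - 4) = d^5 - 3*d^4 - 9*d^3 + 23*d^2 - 12*d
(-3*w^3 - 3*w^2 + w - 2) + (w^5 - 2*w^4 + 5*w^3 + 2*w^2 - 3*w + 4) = w^5 - 2*w^4 + 2*w^3 - w^2 - 2*w + 2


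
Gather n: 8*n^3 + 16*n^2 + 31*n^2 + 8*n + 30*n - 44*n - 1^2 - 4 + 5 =8*n^3 + 47*n^2 - 6*n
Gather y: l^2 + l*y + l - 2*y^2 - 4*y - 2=l^2 + l - 2*y^2 + y*(l - 4) - 2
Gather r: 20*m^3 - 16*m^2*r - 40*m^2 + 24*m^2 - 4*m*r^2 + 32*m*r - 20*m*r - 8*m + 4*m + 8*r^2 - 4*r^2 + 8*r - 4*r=20*m^3 - 16*m^2 - 4*m + r^2*(4 - 4*m) + r*(-16*m^2 + 12*m + 4)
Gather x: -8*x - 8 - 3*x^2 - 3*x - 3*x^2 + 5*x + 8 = -6*x^2 - 6*x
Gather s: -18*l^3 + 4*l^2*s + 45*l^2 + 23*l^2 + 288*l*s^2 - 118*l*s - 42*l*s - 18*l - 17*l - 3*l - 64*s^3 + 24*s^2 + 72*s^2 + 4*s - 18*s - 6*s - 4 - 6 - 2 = -18*l^3 + 68*l^2 - 38*l - 64*s^3 + s^2*(288*l + 96) + s*(4*l^2 - 160*l - 20) - 12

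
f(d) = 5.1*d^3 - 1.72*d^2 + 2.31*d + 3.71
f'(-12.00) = 2246.79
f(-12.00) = -9084.49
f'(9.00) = 1210.65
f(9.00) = 3603.08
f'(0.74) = 8.14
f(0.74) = 6.54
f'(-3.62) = 215.26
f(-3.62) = -269.13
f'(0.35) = 2.98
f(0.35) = 4.53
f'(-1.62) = 48.04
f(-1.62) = -26.23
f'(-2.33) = 93.39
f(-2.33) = -75.52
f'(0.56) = 5.18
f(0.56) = 5.36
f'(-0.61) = 10.10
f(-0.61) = 0.50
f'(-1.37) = 35.74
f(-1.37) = -15.80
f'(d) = 15.3*d^2 - 3.44*d + 2.31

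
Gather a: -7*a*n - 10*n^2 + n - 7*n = -7*a*n - 10*n^2 - 6*n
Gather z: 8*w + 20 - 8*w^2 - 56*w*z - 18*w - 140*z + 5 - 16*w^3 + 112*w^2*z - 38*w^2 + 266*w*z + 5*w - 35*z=-16*w^3 - 46*w^2 - 5*w + z*(112*w^2 + 210*w - 175) + 25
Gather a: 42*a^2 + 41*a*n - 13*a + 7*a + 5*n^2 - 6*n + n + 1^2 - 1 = 42*a^2 + a*(41*n - 6) + 5*n^2 - 5*n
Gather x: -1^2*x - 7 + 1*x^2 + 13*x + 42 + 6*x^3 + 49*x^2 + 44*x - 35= 6*x^3 + 50*x^2 + 56*x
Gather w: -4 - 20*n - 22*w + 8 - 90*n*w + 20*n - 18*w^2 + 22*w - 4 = -90*n*w - 18*w^2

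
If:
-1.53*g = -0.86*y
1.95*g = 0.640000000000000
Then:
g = 0.33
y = 0.58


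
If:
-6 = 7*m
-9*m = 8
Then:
No Solution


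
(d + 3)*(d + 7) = d^2 + 10*d + 21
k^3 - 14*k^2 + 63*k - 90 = (k - 6)*(k - 5)*(k - 3)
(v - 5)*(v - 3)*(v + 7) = v^3 - v^2 - 41*v + 105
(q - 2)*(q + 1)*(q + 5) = q^3 + 4*q^2 - 7*q - 10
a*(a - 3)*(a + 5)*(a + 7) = a^4 + 9*a^3 - a^2 - 105*a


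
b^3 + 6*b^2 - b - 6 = (b - 1)*(b + 1)*(b + 6)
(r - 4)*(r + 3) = r^2 - r - 12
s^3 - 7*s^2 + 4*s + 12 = (s - 6)*(s - 2)*(s + 1)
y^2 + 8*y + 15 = (y + 3)*(y + 5)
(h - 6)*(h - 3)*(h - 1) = h^3 - 10*h^2 + 27*h - 18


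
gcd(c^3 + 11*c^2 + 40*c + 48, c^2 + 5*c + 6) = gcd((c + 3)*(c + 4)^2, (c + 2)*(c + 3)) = c + 3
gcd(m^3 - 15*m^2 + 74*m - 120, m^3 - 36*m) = m - 6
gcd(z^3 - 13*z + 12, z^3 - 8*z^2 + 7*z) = z - 1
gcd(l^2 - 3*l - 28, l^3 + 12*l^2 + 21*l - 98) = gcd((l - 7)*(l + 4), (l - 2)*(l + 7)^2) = 1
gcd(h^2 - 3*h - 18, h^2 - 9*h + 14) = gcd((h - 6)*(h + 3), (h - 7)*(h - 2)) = 1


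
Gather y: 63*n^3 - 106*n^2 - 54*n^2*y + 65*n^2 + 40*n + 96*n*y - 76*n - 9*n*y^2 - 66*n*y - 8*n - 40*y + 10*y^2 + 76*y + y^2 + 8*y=63*n^3 - 41*n^2 - 44*n + y^2*(11 - 9*n) + y*(-54*n^2 + 30*n + 44)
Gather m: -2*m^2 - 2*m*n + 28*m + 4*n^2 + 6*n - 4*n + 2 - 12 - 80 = -2*m^2 + m*(28 - 2*n) + 4*n^2 + 2*n - 90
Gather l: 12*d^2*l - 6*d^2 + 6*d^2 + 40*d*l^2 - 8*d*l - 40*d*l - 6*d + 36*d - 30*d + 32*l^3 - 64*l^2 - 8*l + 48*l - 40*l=32*l^3 + l^2*(40*d - 64) + l*(12*d^2 - 48*d)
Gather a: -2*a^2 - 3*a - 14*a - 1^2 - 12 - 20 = -2*a^2 - 17*a - 33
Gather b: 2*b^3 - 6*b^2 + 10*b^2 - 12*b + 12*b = 2*b^3 + 4*b^2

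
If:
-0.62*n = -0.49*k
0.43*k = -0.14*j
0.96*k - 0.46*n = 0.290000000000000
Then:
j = -1.49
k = 0.49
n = 0.38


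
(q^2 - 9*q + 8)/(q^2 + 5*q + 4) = (q^2 - 9*q + 8)/(q^2 + 5*q + 4)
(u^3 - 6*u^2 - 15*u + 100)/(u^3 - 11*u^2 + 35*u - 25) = (u + 4)/(u - 1)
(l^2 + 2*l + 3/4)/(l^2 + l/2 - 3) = (4*l^2 + 8*l + 3)/(2*(2*l^2 + l - 6))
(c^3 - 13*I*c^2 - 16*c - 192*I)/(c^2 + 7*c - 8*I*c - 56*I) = (c^2 - 5*I*c + 24)/(c + 7)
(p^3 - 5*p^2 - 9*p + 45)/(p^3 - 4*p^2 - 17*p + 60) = (p + 3)/(p + 4)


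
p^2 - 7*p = p*(p - 7)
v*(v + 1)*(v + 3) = v^3 + 4*v^2 + 3*v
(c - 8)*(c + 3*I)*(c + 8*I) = c^3 - 8*c^2 + 11*I*c^2 - 24*c - 88*I*c + 192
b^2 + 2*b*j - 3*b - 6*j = (b - 3)*(b + 2*j)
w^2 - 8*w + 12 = (w - 6)*(w - 2)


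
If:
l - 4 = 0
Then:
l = 4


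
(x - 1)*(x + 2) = x^2 + x - 2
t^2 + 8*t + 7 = (t + 1)*(t + 7)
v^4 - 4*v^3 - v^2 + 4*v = v*(v - 4)*(v - 1)*(v + 1)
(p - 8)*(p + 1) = p^2 - 7*p - 8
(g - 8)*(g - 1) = g^2 - 9*g + 8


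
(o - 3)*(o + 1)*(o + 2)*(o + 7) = o^4 + 7*o^3 - 7*o^2 - 55*o - 42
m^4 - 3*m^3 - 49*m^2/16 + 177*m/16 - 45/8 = (m - 3)*(m - 5/4)*(m - 3/4)*(m + 2)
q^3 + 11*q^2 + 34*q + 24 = (q + 1)*(q + 4)*(q + 6)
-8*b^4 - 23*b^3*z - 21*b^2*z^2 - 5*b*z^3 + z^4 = (-8*b + z)*(b + z)^3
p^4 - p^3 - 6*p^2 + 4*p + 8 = (p - 2)^2*(p + 1)*(p + 2)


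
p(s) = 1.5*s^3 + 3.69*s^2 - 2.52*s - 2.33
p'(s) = 4.5*s^2 + 7.38*s - 2.52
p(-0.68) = 0.62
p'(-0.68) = -5.46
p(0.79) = -1.28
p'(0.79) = 6.12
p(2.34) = 31.20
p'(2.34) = 39.39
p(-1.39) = 4.27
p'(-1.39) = -4.08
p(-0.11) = -2.01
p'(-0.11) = -3.28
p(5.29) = 309.65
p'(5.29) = 162.45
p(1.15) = 1.93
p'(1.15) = 11.92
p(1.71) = 11.65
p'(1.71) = 23.26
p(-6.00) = -178.37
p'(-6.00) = 115.20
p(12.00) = 3090.79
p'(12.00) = 734.04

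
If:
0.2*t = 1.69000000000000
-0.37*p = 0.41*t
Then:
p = -9.36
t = 8.45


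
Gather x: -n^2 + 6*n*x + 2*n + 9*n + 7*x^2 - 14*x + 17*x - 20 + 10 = -n^2 + 11*n + 7*x^2 + x*(6*n + 3) - 10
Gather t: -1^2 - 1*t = -t - 1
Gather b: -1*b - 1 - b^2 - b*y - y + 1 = -b^2 + b*(-y - 1) - y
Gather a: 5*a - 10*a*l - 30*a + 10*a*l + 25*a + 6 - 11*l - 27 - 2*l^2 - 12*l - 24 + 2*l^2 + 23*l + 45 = 0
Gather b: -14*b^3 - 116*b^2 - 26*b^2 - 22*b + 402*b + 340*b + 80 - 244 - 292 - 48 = -14*b^3 - 142*b^2 + 720*b - 504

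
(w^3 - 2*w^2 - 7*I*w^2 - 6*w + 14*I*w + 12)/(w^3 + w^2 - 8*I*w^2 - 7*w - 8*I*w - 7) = (w^2 + w*(-2 - 6*I) + 12*I)/(w^2 + w*(1 - 7*I) - 7*I)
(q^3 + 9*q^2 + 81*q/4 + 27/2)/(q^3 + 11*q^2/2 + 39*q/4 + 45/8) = 2*(q + 6)/(2*q + 5)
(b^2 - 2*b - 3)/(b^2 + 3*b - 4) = (b^2 - 2*b - 3)/(b^2 + 3*b - 4)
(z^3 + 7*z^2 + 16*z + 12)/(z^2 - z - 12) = (z^2 + 4*z + 4)/(z - 4)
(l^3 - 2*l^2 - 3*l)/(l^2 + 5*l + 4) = l*(l - 3)/(l + 4)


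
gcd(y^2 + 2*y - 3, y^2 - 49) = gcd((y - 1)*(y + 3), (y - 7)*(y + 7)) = 1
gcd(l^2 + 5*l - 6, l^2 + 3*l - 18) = l + 6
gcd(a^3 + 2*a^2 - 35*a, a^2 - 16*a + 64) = 1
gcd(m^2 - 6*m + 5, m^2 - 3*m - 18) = 1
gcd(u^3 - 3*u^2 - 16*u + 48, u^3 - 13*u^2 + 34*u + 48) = 1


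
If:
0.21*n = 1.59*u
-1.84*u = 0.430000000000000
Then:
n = -1.77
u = -0.23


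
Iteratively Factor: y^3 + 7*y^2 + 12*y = (y)*(y^2 + 7*y + 12) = y*(y + 4)*(y + 3)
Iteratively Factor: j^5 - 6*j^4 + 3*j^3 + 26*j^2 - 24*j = (j - 3)*(j^4 - 3*j^3 - 6*j^2 + 8*j) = (j - 3)*(j - 1)*(j^3 - 2*j^2 - 8*j) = (j - 3)*(j - 1)*(j + 2)*(j^2 - 4*j) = (j - 4)*(j - 3)*(j - 1)*(j + 2)*(j)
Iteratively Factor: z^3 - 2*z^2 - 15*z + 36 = (z + 4)*(z^2 - 6*z + 9) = (z - 3)*(z + 4)*(z - 3)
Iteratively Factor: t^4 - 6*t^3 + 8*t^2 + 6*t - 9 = (t + 1)*(t^3 - 7*t^2 + 15*t - 9) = (t - 3)*(t + 1)*(t^2 - 4*t + 3) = (t - 3)*(t - 1)*(t + 1)*(t - 3)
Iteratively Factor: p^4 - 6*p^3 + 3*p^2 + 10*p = (p - 5)*(p^3 - p^2 - 2*p) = (p - 5)*(p + 1)*(p^2 - 2*p) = (p - 5)*(p - 2)*(p + 1)*(p)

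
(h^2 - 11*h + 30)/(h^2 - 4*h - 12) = (h - 5)/(h + 2)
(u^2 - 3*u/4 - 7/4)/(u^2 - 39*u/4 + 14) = (u + 1)/(u - 8)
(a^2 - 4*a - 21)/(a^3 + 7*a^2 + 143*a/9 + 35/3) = 9*(a - 7)/(9*a^2 + 36*a + 35)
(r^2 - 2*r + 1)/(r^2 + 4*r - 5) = (r - 1)/(r + 5)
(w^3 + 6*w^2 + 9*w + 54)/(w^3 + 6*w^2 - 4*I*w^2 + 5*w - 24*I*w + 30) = (w^2 + 9)/(w^2 - 4*I*w + 5)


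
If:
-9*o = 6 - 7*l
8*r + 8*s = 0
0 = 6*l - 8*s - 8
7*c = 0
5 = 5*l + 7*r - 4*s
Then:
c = 0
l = 24/13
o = 10/13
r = -5/13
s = 5/13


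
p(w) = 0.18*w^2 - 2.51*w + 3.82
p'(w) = 0.36*w - 2.51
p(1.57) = 0.32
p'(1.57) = -1.94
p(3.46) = -2.71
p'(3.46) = -1.26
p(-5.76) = 24.25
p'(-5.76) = -4.58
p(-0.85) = 6.08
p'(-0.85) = -2.82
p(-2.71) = 11.94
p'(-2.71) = -3.49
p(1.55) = 0.36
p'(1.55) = -1.95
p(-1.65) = 8.45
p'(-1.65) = -3.10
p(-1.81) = 8.95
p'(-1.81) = -3.16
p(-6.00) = 25.36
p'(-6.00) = -4.67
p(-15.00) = 81.97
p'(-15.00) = -7.91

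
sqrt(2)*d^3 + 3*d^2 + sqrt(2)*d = d*(d + sqrt(2))*(sqrt(2)*d + 1)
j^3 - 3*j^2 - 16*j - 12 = (j - 6)*(j + 1)*(j + 2)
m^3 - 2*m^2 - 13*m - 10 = (m - 5)*(m + 1)*(m + 2)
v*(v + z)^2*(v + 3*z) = v^4 + 5*v^3*z + 7*v^2*z^2 + 3*v*z^3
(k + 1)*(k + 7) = k^2 + 8*k + 7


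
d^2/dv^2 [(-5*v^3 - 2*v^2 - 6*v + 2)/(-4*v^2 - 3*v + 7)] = 2*(257*v^3 - 243*v^2 + 1167*v + 150)/(64*v^6 + 144*v^5 - 228*v^4 - 477*v^3 + 399*v^2 + 441*v - 343)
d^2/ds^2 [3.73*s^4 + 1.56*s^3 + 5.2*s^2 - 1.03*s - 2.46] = 44.76*s^2 + 9.36*s + 10.4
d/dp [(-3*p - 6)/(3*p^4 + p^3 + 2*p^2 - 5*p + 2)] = 3*(-3*p^4 - p^3 - 2*p^2 + 5*p + (p + 2)*(12*p^3 + 3*p^2 + 4*p - 5) - 2)/(3*p^4 + p^3 + 2*p^2 - 5*p + 2)^2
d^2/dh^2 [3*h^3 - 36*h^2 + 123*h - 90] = 18*h - 72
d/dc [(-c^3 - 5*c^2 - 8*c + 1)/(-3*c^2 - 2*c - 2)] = (3*c^4 + 4*c^3 - 8*c^2 + 26*c + 18)/(9*c^4 + 12*c^3 + 16*c^2 + 8*c + 4)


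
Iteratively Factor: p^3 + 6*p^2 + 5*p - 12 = (p + 3)*(p^2 + 3*p - 4) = (p - 1)*(p + 3)*(p + 4)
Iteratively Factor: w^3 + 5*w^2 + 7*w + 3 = (w + 3)*(w^2 + 2*w + 1) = (w + 1)*(w + 3)*(w + 1)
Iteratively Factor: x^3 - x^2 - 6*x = (x - 3)*(x^2 + 2*x) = x*(x - 3)*(x + 2)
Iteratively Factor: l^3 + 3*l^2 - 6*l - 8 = (l + 1)*(l^2 + 2*l - 8) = (l - 2)*(l + 1)*(l + 4)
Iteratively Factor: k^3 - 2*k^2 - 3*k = (k - 3)*(k^2 + k) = k*(k - 3)*(k + 1)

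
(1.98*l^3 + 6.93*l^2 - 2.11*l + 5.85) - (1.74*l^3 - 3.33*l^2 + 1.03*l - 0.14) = 0.24*l^3 + 10.26*l^2 - 3.14*l + 5.99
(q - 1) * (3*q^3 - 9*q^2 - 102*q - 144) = 3*q^4 - 12*q^3 - 93*q^2 - 42*q + 144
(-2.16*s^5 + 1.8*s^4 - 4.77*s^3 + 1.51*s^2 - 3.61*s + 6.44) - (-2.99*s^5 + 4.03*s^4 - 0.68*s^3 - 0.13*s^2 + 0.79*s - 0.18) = 0.83*s^5 - 2.23*s^4 - 4.09*s^3 + 1.64*s^2 - 4.4*s + 6.62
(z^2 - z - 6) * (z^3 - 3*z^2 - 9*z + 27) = z^5 - 4*z^4 - 12*z^3 + 54*z^2 + 27*z - 162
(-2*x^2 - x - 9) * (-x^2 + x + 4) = 2*x^4 - x^3 - 13*x - 36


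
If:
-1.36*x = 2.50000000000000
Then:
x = -1.84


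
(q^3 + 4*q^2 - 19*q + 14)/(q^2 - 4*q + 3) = (q^2 + 5*q - 14)/(q - 3)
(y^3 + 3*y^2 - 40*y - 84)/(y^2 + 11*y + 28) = (y^2 - 4*y - 12)/(y + 4)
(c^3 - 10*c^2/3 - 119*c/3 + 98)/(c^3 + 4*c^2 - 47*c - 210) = (c - 7/3)/(c + 5)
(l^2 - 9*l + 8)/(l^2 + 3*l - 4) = (l - 8)/(l + 4)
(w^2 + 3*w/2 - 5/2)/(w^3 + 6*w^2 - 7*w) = (w + 5/2)/(w*(w + 7))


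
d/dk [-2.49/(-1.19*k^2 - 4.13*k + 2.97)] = (-5.9262*k - 10.2837)/(1.19*k^2 + 4.13*k - 2.97)^2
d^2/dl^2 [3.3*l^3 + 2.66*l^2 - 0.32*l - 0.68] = 19.8*l + 5.32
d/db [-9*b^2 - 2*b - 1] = -18*b - 2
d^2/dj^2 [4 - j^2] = -2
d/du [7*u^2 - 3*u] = 14*u - 3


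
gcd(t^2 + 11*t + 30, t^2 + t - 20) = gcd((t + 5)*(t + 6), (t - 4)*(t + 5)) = t + 5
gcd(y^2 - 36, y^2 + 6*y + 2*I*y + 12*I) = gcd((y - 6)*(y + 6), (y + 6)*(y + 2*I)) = y + 6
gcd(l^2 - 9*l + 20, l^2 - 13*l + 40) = l - 5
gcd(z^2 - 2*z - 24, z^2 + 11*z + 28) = z + 4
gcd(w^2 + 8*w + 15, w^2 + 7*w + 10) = w + 5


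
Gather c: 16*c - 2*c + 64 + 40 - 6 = 14*c + 98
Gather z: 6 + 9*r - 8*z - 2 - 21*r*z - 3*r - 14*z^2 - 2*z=6*r - 14*z^2 + z*(-21*r - 10) + 4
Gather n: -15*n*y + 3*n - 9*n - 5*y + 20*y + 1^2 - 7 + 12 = n*(-15*y - 6) + 15*y + 6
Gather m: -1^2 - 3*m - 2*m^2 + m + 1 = -2*m^2 - 2*m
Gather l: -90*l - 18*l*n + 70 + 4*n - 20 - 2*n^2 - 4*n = l*(-18*n - 90) - 2*n^2 + 50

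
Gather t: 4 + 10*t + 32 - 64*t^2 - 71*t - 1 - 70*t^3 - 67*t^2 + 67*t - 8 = -70*t^3 - 131*t^2 + 6*t + 27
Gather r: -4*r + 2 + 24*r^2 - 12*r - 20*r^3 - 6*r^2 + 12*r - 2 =-20*r^3 + 18*r^2 - 4*r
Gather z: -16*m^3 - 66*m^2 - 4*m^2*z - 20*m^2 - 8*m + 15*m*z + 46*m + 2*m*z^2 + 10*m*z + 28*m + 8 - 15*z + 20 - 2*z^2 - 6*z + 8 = -16*m^3 - 86*m^2 + 66*m + z^2*(2*m - 2) + z*(-4*m^2 + 25*m - 21) + 36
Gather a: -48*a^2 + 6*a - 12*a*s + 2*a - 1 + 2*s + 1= -48*a^2 + a*(8 - 12*s) + 2*s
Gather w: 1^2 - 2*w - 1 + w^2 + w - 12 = w^2 - w - 12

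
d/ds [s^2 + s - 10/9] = 2*s + 1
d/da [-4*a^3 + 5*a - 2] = 5 - 12*a^2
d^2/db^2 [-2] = 0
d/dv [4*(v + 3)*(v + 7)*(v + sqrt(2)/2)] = 12*v^2 + 4*sqrt(2)*v + 80*v + 20*sqrt(2) + 84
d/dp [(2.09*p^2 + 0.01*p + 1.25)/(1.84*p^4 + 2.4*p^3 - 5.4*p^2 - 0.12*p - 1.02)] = (-7.6912*p^5 - 5.0712*p^4 - 9.248*p^3 - 9.1968*p^2 + 9.2364*p + 0.1398)/(3.3856*p^8 + 8.832*p^7 - 14.112*p^6 - 26.3616*p^5 + 24.8304*p^4 - 3.6*p^3 + 11.0304*p^2 + 0.2448*p + 1.0404)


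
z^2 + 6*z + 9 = (z + 3)^2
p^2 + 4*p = p*(p + 4)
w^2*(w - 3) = w^3 - 3*w^2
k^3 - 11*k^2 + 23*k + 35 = (k - 7)*(k - 5)*(k + 1)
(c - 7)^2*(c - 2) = c^3 - 16*c^2 + 77*c - 98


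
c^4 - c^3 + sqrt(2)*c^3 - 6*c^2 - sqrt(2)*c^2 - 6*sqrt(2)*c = c*(c - 3)*(c + 2)*(c + sqrt(2))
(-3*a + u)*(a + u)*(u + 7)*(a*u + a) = -3*a^3*u^2 - 24*a^3*u - 21*a^3 - 2*a^2*u^3 - 16*a^2*u^2 - 14*a^2*u + a*u^4 + 8*a*u^3 + 7*a*u^2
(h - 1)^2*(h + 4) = h^3 + 2*h^2 - 7*h + 4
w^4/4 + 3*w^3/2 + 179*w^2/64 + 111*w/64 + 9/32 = (w/4 + 1/2)*(w + 1/4)*(w + 3/4)*(w + 3)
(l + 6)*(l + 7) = l^2 + 13*l + 42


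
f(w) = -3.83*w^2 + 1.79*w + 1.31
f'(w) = 1.79 - 7.66*w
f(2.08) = -11.54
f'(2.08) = -14.14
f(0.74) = 0.54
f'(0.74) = -3.88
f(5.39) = -100.31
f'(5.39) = -39.50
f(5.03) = -86.59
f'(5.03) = -36.74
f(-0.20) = 0.80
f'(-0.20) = 3.32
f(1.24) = -2.36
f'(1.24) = -7.71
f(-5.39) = -119.61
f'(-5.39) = 43.08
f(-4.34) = -78.60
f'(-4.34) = 35.03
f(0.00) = 1.31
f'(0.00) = 1.79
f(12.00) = -528.73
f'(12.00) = -90.13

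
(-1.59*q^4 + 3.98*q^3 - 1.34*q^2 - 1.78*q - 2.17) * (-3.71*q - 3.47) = 5.8989*q^5 - 9.2485*q^4 - 8.8392*q^3 + 11.2536*q^2 + 14.2273*q + 7.5299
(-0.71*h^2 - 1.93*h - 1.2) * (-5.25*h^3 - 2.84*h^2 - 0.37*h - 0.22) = 3.7275*h^5 + 12.1489*h^4 + 12.0439*h^3 + 4.2783*h^2 + 0.8686*h + 0.264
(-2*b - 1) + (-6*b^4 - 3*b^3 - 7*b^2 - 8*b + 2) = -6*b^4 - 3*b^3 - 7*b^2 - 10*b + 1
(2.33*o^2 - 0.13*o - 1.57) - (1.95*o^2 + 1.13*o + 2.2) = 0.38*o^2 - 1.26*o - 3.77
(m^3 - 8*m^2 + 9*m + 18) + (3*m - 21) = m^3 - 8*m^2 + 12*m - 3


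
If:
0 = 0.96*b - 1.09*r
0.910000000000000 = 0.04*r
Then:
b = 25.83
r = 22.75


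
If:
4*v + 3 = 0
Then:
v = -3/4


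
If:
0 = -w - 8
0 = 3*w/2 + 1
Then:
No Solution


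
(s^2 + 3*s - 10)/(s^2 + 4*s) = (s^2 + 3*s - 10)/(s*(s + 4))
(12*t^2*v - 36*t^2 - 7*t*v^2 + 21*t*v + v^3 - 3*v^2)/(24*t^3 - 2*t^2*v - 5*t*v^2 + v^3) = (v - 3)/(2*t + v)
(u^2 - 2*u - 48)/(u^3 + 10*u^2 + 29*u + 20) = (u^2 - 2*u - 48)/(u^3 + 10*u^2 + 29*u + 20)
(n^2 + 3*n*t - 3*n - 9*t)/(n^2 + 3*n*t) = (n - 3)/n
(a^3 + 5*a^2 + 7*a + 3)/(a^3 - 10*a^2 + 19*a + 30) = (a^2 + 4*a + 3)/(a^2 - 11*a + 30)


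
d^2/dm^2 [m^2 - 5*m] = 2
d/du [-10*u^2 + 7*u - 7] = 7 - 20*u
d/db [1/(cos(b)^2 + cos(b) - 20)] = (2*cos(b) + 1)*sin(b)/(cos(b)^2 + cos(b) - 20)^2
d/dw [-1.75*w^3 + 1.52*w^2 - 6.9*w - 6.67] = -5.25*w^2 + 3.04*w - 6.9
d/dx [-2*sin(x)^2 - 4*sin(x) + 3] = -4*(sin(x) + 1)*cos(x)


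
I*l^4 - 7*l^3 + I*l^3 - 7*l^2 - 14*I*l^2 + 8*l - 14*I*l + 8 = (l + I)*(l + 2*I)*(l + 4*I)*(I*l + I)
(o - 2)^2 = o^2 - 4*o + 4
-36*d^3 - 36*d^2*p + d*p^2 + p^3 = (-6*d + p)*(d + p)*(6*d + p)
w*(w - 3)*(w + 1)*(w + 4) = w^4 + 2*w^3 - 11*w^2 - 12*w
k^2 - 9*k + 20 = (k - 5)*(k - 4)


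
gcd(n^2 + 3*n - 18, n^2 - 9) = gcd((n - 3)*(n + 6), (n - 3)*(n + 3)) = n - 3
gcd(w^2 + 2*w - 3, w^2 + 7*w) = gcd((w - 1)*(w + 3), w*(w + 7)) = 1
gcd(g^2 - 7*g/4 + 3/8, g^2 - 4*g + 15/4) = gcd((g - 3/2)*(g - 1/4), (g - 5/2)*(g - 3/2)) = g - 3/2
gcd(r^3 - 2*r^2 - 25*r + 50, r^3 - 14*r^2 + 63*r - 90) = r - 5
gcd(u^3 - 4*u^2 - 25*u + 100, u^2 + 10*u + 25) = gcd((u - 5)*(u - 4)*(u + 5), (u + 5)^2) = u + 5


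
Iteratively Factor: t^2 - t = (t)*(t - 1)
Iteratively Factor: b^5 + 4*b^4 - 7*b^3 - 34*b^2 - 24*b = (b)*(b^4 + 4*b^3 - 7*b^2 - 34*b - 24) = b*(b + 2)*(b^3 + 2*b^2 - 11*b - 12) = b*(b + 2)*(b + 4)*(b^2 - 2*b - 3) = b*(b + 1)*(b + 2)*(b + 4)*(b - 3)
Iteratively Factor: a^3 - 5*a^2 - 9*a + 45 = (a + 3)*(a^2 - 8*a + 15) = (a - 3)*(a + 3)*(a - 5)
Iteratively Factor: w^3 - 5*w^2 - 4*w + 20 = (w + 2)*(w^2 - 7*w + 10) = (w - 5)*(w + 2)*(w - 2)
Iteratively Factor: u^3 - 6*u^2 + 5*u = (u)*(u^2 - 6*u + 5) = u*(u - 5)*(u - 1)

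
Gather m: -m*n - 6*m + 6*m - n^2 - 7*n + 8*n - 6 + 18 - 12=-m*n - n^2 + n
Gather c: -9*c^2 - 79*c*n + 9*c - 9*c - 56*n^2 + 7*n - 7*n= -9*c^2 - 79*c*n - 56*n^2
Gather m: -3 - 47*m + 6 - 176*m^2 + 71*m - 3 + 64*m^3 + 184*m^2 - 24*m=64*m^3 + 8*m^2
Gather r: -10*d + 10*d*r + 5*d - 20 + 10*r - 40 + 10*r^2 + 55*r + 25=-5*d + 10*r^2 + r*(10*d + 65) - 35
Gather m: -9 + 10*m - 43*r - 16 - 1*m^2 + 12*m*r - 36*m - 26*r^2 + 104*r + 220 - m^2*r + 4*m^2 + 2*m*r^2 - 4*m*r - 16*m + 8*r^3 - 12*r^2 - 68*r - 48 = m^2*(3 - r) + m*(2*r^2 + 8*r - 42) + 8*r^3 - 38*r^2 - 7*r + 147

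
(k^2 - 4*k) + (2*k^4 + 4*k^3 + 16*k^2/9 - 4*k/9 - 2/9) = 2*k^4 + 4*k^3 + 25*k^2/9 - 40*k/9 - 2/9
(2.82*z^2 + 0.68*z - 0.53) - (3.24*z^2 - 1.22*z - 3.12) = -0.42*z^2 + 1.9*z + 2.59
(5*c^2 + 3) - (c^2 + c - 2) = 4*c^2 - c + 5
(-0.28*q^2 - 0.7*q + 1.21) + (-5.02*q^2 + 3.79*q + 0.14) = -5.3*q^2 + 3.09*q + 1.35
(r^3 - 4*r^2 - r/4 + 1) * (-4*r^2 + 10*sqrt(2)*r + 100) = -4*r^5 + 10*sqrt(2)*r^4 + 16*r^4 - 40*sqrt(2)*r^3 + 101*r^3 - 404*r^2 - 5*sqrt(2)*r^2/2 - 25*r + 10*sqrt(2)*r + 100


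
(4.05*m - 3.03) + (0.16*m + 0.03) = 4.21*m - 3.0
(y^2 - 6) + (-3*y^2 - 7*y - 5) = -2*y^2 - 7*y - 11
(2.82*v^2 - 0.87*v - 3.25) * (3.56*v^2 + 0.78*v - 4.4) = 10.0392*v^4 - 0.8976*v^3 - 24.6566*v^2 + 1.293*v + 14.3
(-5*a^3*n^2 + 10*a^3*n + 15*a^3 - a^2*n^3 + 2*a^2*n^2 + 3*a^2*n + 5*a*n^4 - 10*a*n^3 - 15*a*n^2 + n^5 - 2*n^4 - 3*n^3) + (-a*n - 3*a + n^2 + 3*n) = -5*a^3*n^2 + 10*a^3*n + 15*a^3 - a^2*n^3 + 2*a^2*n^2 + 3*a^2*n + 5*a*n^4 - 10*a*n^3 - 15*a*n^2 - a*n - 3*a + n^5 - 2*n^4 - 3*n^3 + n^2 + 3*n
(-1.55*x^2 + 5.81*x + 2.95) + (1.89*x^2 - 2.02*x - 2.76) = 0.34*x^2 + 3.79*x + 0.19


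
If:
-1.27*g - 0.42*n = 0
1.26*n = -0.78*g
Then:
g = 0.00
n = 0.00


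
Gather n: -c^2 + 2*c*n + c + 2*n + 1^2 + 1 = -c^2 + c + n*(2*c + 2) + 2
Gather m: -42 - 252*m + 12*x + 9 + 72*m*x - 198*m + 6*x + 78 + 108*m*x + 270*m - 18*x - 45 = m*(180*x - 180)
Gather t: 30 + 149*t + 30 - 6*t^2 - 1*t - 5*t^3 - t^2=-5*t^3 - 7*t^2 + 148*t + 60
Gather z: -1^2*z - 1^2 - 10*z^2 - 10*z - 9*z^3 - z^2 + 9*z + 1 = -9*z^3 - 11*z^2 - 2*z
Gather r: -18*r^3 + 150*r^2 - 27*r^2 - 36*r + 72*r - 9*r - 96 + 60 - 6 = -18*r^3 + 123*r^2 + 27*r - 42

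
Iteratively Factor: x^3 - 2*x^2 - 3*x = (x - 3)*(x^2 + x) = x*(x - 3)*(x + 1)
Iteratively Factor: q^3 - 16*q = (q)*(q^2 - 16) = q*(q - 4)*(q + 4)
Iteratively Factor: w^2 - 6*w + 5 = (w - 5)*(w - 1)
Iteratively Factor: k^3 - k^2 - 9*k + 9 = (k - 3)*(k^2 + 2*k - 3) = (k - 3)*(k - 1)*(k + 3)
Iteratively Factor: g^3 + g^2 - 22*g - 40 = (g + 4)*(g^2 - 3*g - 10) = (g - 5)*(g + 4)*(g + 2)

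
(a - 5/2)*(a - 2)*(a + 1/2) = a^3 - 4*a^2 + 11*a/4 + 5/2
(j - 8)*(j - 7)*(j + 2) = j^3 - 13*j^2 + 26*j + 112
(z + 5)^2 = z^2 + 10*z + 25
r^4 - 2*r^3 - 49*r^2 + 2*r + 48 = (r - 8)*(r - 1)*(r + 1)*(r + 6)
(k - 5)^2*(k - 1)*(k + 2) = k^4 - 9*k^3 + 13*k^2 + 45*k - 50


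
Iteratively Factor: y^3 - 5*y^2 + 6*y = (y - 3)*(y^2 - 2*y) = (y - 3)*(y - 2)*(y)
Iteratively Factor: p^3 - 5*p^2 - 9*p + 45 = (p - 3)*(p^2 - 2*p - 15) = (p - 5)*(p - 3)*(p + 3)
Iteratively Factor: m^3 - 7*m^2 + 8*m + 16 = (m - 4)*(m^2 - 3*m - 4) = (m - 4)*(m + 1)*(m - 4)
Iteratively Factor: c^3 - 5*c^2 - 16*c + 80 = (c + 4)*(c^2 - 9*c + 20) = (c - 5)*(c + 4)*(c - 4)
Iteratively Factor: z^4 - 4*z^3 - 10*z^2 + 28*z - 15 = (z - 1)*(z^3 - 3*z^2 - 13*z + 15) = (z - 5)*(z - 1)*(z^2 + 2*z - 3) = (z - 5)*(z - 1)^2*(z + 3)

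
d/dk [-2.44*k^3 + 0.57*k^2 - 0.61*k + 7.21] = -7.32*k^2 + 1.14*k - 0.61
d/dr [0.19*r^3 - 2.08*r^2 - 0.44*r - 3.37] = 0.57*r^2 - 4.16*r - 0.44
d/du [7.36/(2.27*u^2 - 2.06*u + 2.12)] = (15.1616 - 33.4144*u)/(2.27*u^2 - 2.06*u + 2.12)^2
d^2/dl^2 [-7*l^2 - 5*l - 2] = -14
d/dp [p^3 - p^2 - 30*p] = 3*p^2 - 2*p - 30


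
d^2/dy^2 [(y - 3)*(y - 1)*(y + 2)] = 6*y - 4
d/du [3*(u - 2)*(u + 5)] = 6*u + 9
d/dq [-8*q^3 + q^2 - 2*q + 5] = -24*q^2 + 2*q - 2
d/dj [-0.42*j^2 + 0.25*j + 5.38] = 0.25 - 0.84*j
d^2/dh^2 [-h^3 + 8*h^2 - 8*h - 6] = 16 - 6*h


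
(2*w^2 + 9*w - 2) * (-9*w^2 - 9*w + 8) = -18*w^4 - 99*w^3 - 47*w^2 + 90*w - 16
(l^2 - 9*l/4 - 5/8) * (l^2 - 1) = l^4 - 9*l^3/4 - 13*l^2/8 + 9*l/4 + 5/8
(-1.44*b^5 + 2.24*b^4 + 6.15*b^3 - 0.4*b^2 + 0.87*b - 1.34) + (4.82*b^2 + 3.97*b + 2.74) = -1.44*b^5 + 2.24*b^4 + 6.15*b^3 + 4.42*b^2 + 4.84*b + 1.4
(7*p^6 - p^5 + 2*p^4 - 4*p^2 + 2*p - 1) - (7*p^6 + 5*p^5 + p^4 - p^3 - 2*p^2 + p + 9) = -6*p^5 + p^4 + p^3 - 2*p^2 + p - 10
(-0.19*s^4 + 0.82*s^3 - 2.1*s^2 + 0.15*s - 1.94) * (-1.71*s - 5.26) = 0.3249*s^5 - 0.4028*s^4 - 0.722199999999999*s^3 + 10.7895*s^2 + 2.5284*s + 10.2044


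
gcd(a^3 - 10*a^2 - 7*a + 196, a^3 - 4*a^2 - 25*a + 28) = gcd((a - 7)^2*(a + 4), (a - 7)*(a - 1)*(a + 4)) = a^2 - 3*a - 28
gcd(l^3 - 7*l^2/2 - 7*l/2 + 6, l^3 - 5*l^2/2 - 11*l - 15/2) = l + 3/2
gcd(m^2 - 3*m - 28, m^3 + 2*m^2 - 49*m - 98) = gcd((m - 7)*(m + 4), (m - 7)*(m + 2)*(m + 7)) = m - 7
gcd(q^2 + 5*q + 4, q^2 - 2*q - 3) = q + 1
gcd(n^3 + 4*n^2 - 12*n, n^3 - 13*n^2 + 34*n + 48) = 1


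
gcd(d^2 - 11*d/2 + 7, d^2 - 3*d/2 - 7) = d - 7/2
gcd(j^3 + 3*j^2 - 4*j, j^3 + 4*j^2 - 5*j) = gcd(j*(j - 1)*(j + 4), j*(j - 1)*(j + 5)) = j^2 - j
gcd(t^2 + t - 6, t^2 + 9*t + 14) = 1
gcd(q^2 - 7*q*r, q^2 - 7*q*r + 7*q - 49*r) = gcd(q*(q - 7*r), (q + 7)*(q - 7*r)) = q - 7*r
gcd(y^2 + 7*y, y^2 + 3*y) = y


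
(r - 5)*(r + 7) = r^2 + 2*r - 35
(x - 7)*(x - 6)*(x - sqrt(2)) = x^3 - 13*x^2 - sqrt(2)*x^2 + 13*sqrt(2)*x + 42*x - 42*sqrt(2)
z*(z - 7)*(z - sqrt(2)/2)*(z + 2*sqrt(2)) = z^4 - 7*z^3 + 3*sqrt(2)*z^3/2 - 21*sqrt(2)*z^2/2 - 2*z^2 + 14*z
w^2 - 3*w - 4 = (w - 4)*(w + 1)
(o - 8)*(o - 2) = o^2 - 10*o + 16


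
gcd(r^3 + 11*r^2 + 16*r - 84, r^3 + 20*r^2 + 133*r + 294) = r^2 + 13*r + 42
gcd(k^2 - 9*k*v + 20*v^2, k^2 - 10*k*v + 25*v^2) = -k + 5*v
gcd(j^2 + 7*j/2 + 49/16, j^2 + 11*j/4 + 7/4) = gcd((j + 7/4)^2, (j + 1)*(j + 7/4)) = j + 7/4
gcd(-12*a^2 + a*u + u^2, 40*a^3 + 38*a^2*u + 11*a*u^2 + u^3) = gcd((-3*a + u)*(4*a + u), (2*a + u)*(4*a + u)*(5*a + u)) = 4*a + u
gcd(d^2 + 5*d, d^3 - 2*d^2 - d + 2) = 1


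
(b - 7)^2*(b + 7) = b^3 - 7*b^2 - 49*b + 343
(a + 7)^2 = a^2 + 14*a + 49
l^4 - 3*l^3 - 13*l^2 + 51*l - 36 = (l - 3)^2*(l - 1)*(l + 4)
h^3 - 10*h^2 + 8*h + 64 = (h - 8)*(h - 4)*(h + 2)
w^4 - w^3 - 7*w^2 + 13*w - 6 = (w - 2)*(w - 1)^2*(w + 3)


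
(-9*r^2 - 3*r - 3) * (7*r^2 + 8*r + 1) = -63*r^4 - 93*r^3 - 54*r^2 - 27*r - 3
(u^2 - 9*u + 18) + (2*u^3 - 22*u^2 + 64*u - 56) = 2*u^3 - 21*u^2 + 55*u - 38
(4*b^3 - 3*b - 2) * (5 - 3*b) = -12*b^4 + 20*b^3 + 9*b^2 - 9*b - 10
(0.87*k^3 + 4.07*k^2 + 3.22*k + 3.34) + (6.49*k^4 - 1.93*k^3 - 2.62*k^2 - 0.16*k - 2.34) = 6.49*k^4 - 1.06*k^3 + 1.45*k^2 + 3.06*k + 1.0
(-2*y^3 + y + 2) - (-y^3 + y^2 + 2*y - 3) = -y^3 - y^2 - y + 5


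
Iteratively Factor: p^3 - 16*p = (p - 4)*(p^2 + 4*p) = p*(p - 4)*(p + 4)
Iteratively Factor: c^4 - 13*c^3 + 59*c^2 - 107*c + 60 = (c - 4)*(c^3 - 9*c^2 + 23*c - 15) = (c - 5)*(c - 4)*(c^2 - 4*c + 3) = (c - 5)*(c - 4)*(c - 3)*(c - 1)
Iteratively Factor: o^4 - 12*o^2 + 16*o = (o - 2)*(o^3 + 2*o^2 - 8*o) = (o - 2)*(o + 4)*(o^2 - 2*o) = (o - 2)^2*(o + 4)*(o)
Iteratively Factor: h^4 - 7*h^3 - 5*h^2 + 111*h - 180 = (h + 4)*(h^3 - 11*h^2 + 39*h - 45) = (h - 3)*(h + 4)*(h^2 - 8*h + 15) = (h - 3)^2*(h + 4)*(h - 5)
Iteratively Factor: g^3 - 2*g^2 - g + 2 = (g - 2)*(g^2 - 1) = (g - 2)*(g + 1)*(g - 1)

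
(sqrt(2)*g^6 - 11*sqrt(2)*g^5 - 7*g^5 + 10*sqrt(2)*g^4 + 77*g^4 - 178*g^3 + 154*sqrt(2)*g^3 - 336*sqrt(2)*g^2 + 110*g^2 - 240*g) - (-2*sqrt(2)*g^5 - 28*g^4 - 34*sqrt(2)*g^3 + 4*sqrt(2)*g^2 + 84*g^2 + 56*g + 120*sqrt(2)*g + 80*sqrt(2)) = sqrt(2)*g^6 - 9*sqrt(2)*g^5 - 7*g^5 + 10*sqrt(2)*g^4 + 105*g^4 - 178*g^3 + 188*sqrt(2)*g^3 - 340*sqrt(2)*g^2 + 26*g^2 - 296*g - 120*sqrt(2)*g - 80*sqrt(2)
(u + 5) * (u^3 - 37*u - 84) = u^4 + 5*u^3 - 37*u^2 - 269*u - 420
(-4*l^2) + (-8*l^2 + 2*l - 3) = -12*l^2 + 2*l - 3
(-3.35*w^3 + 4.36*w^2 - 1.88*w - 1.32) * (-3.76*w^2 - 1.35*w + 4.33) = 12.596*w^5 - 11.8711*w^4 - 13.3227*w^3 + 26.38*w^2 - 6.3584*w - 5.7156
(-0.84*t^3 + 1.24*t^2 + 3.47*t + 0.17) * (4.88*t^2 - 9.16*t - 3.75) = -4.0992*t^5 + 13.7456*t^4 + 8.7252*t^3 - 35.6056*t^2 - 14.5697*t - 0.6375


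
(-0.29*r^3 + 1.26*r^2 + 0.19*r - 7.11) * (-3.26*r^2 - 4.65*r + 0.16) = 0.9454*r^5 - 2.7591*r^4 - 6.5248*r^3 + 22.4967*r^2 + 33.0919*r - 1.1376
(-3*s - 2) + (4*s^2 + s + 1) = 4*s^2 - 2*s - 1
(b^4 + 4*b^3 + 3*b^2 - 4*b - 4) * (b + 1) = b^5 + 5*b^4 + 7*b^3 - b^2 - 8*b - 4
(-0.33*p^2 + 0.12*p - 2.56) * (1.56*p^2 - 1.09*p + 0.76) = -0.5148*p^4 + 0.5469*p^3 - 4.3752*p^2 + 2.8816*p - 1.9456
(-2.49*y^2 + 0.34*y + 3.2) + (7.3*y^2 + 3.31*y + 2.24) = 4.81*y^2 + 3.65*y + 5.44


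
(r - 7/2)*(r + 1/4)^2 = r^3 - 3*r^2 - 27*r/16 - 7/32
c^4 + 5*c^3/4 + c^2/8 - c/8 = c*(c - 1/4)*(c + 1/2)*(c + 1)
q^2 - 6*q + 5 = (q - 5)*(q - 1)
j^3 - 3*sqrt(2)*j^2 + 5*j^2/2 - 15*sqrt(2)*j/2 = j*(j + 5/2)*(j - 3*sqrt(2))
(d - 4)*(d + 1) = d^2 - 3*d - 4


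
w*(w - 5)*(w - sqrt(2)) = w^3 - 5*w^2 - sqrt(2)*w^2 + 5*sqrt(2)*w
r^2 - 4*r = r*(r - 4)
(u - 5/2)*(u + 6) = u^2 + 7*u/2 - 15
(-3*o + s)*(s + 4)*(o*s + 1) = -3*o^2*s^2 - 12*o^2*s + o*s^3 + 4*o*s^2 - 3*o*s - 12*o + s^2 + 4*s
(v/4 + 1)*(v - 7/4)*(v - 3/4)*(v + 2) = v^4/4 + 7*v^3/8 - 91*v^2/64 - 97*v/32 + 21/8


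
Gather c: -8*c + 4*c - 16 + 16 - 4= -4*c - 4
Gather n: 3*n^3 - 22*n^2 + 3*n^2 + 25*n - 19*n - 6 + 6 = 3*n^3 - 19*n^2 + 6*n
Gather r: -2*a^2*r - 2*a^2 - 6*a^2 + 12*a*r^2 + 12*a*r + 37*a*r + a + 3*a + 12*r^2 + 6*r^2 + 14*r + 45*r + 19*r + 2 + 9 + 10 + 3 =-8*a^2 + 4*a + r^2*(12*a + 18) + r*(-2*a^2 + 49*a + 78) + 24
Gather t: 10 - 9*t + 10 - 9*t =20 - 18*t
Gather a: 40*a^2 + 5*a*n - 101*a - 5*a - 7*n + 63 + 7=40*a^2 + a*(5*n - 106) - 7*n + 70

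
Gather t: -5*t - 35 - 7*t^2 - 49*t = -7*t^2 - 54*t - 35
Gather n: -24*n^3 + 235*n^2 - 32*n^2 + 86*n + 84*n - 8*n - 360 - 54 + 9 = -24*n^3 + 203*n^2 + 162*n - 405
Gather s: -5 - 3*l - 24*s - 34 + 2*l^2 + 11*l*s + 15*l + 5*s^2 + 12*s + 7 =2*l^2 + 12*l + 5*s^2 + s*(11*l - 12) - 32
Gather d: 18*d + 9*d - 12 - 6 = 27*d - 18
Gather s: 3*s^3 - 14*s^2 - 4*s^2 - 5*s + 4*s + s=3*s^3 - 18*s^2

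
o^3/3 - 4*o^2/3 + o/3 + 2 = (o/3 + 1/3)*(o - 3)*(o - 2)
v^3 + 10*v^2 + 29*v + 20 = (v + 1)*(v + 4)*(v + 5)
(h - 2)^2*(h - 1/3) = h^3 - 13*h^2/3 + 16*h/3 - 4/3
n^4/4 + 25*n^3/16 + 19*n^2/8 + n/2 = n*(n/4 + 1)*(n + 1/4)*(n + 2)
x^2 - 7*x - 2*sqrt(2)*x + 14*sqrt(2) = (x - 7)*(x - 2*sqrt(2))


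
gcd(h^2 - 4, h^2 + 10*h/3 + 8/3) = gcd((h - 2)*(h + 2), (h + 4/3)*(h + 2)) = h + 2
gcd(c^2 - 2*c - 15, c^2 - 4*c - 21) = c + 3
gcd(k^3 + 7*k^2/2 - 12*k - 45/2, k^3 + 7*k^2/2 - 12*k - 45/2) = k^3 + 7*k^2/2 - 12*k - 45/2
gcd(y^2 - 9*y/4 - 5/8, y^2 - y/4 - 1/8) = y + 1/4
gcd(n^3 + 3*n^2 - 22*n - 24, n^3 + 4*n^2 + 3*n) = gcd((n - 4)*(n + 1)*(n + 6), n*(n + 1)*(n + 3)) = n + 1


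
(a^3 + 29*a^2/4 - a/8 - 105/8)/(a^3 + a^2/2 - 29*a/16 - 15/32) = 4*(a + 7)/(4*a + 1)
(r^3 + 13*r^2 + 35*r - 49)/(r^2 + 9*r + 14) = (r^2 + 6*r - 7)/(r + 2)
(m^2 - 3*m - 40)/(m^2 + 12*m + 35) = (m - 8)/(m + 7)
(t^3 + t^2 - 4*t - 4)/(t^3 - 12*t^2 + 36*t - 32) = (t^2 + 3*t + 2)/(t^2 - 10*t + 16)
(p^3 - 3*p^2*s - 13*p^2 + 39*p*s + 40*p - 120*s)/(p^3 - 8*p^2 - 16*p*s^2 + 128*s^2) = (p^2 - 3*p*s - 5*p + 15*s)/(p^2 - 16*s^2)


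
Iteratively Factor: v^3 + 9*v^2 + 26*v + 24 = (v + 2)*(v^2 + 7*v + 12) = (v + 2)*(v + 4)*(v + 3)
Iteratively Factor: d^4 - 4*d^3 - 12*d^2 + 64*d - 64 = (d + 4)*(d^3 - 8*d^2 + 20*d - 16) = (d - 4)*(d + 4)*(d^2 - 4*d + 4) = (d - 4)*(d - 2)*(d + 4)*(d - 2)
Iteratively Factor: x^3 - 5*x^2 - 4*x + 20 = (x + 2)*(x^2 - 7*x + 10) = (x - 5)*(x + 2)*(x - 2)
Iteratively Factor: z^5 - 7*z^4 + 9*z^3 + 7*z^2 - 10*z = (z)*(z^4 - 7*z^3 + 9*z^2 + 7*z - 10) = z*(z - 5)*(z^3 - 2*z^2 - z + 2) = z*(z - 5)*(z - 2)*(z^2 - 1) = z*(z - 5)*(z - 2)*(z + 1)*(z - 1)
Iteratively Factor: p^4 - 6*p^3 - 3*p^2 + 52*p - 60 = (p - 2)*(p^3 - 4*p^2 - 11*p + 30) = (p - 5)*(p - 2)*(p^2 + p - 6) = (p - 5)*(p - 2)^2*(p + 3)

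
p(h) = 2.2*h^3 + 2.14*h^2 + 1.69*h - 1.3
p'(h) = 6.6*h^2 + 4.28*h + 1.69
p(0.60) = 0.96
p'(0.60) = 6.63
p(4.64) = 272.39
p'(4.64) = 163.64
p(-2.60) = -29.89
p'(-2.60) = 35.18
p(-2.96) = -44.61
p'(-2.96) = 46.85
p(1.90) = 24.73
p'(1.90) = 33.65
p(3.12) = 91.62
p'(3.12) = 79.29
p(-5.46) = -304.83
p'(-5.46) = 175.08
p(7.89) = 1225.83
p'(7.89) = 446.32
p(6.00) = 561.08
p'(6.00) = 264.97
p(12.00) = 4128.74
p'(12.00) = 1003.45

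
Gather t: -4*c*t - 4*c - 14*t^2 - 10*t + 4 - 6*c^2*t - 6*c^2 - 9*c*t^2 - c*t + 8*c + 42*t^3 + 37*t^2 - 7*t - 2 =-6*c^2 + 4*c + 42*t^3 + t^2*(23 - 9*c) + t*(-6*c^2 - 5*c - 17) + 2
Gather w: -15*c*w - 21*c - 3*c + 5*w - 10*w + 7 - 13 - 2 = -24*c + w*(-15*c - 5) - 8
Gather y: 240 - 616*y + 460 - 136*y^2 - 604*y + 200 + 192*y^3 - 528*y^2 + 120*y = 192*y^3 - 664*y^2 - 1100*y + 900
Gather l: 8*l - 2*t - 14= 8*l - 2*t - 14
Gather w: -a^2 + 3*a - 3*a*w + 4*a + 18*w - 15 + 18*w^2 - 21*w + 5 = -a^2 + 7*a + 18*w^2 + w*(-3*a - 3) - 10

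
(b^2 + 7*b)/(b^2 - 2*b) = (b + 7)/(b - 2)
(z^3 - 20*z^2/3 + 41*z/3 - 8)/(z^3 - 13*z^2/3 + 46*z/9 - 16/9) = 3*(z - 3)/(3*z - 2)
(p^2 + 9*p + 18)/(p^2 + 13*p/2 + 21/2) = 2*(p + 6)/(2*p + 7)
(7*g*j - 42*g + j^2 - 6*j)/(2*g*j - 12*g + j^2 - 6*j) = (7*g + j)/(2*g + j)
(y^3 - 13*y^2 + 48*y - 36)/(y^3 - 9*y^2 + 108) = (y - 1)/(y + 3)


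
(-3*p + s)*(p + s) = -3*p^2 - 2*p*s + s^2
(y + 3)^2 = y^2 + 6*y + 9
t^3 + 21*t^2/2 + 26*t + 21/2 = (t + 1/2)*(t + 3)*(t + 7)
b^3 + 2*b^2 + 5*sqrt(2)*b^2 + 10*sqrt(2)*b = b*(b + 2)*(b + 5*sqrt(2))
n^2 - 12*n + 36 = (n - 6)^2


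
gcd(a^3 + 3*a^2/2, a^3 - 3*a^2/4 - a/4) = a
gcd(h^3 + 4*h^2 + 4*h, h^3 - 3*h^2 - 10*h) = h^2 + 2*h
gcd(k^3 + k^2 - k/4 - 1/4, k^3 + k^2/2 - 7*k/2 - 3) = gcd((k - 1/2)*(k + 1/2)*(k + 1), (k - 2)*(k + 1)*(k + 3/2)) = k + 1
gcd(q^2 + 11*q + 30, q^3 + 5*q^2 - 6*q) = q + 6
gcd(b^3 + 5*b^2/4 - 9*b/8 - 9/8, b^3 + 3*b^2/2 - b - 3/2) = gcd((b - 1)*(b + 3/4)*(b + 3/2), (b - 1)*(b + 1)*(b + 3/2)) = b^2 + b/2 - 3/2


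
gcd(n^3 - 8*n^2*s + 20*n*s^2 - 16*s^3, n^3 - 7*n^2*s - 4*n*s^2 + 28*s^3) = -n + 2*s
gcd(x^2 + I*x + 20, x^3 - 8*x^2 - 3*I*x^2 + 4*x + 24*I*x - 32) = x - 4*I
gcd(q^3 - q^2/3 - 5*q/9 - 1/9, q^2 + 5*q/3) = 1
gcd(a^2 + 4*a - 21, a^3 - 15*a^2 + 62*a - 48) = 1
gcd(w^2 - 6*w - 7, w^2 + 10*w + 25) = 1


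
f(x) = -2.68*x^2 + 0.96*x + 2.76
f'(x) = 0.96 - 5.36*x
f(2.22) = -8.32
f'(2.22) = -10.94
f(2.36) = -9.90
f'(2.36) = -11.69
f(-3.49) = -33.23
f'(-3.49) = 19.67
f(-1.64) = -6.02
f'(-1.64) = 9.75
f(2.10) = -7.04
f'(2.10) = -10.30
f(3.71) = -30.57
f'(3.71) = -18.93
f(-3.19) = -27.57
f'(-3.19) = 18.06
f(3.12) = -20.33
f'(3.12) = -15.76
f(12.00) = -371.64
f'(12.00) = -63.36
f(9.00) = -205.68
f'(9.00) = -47.28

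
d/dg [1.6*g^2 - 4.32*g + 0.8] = 3.2*g - 4.32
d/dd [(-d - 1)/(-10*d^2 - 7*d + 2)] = (10*d^2 + 7*d - (d + 1)*(20*d + 7) - 2)/(10*d^2 + 7*d - 2)^2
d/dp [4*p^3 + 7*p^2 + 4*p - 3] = 12*p^2 + 14*p + 4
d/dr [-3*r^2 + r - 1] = 1 - 6*r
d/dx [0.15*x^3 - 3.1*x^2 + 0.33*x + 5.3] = 0.45*x^2 - 6.2*x + 0.33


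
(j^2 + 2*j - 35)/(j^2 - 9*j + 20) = (j + 7)/(j - 4)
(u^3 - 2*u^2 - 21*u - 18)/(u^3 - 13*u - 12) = (u - 6)/(u - 4)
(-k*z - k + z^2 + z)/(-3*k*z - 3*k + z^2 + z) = (-k + z)/(-3*k + z)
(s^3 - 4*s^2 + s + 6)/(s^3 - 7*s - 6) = (s - 2)/(s + 2)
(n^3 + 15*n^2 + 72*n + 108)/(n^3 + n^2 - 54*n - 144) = (n + 6)/(n - 8)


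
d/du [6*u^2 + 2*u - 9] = 12*u + 2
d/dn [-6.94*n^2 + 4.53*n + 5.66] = 4.53 - 13.88*n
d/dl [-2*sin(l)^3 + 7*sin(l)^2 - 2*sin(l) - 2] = 2*(-3*sin(l)^2 + 7*sin(l) - 1)*cos(l)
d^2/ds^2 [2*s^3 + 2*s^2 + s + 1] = 12*s + 4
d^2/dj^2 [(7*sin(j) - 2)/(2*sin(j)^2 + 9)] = (-252*sin(j)^5 + 32*sin(j)^4 - 192*sin(j)^2 - 574*sin(j) - 273*sin(3*j) + 14*sin(5*j) + 72)/(2*sin(j)^2 + 9)^3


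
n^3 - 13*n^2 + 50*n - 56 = (n - 7)*(n - 4)*(n - 2)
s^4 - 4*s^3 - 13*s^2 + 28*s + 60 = (s - 5)*(s - 3)*(s + 2)^2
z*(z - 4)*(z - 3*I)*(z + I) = z^4 - 4*z^3 - 2*I*z^3 + 3*z^2 + 8*I*z^2 - 12*z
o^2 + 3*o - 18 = (o - 3)*(o + 6)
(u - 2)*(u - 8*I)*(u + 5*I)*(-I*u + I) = -I*u^4 - 3*u^3 + 3*I*u^3 + 9*u^2 - 42*I*u^2 - 6*u + 120*I*u - 80*I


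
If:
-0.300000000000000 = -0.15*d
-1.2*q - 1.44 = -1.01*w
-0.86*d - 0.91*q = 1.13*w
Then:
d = 2.00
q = -1.48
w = -0.33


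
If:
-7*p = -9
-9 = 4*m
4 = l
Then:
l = 4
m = -9/4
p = 9/7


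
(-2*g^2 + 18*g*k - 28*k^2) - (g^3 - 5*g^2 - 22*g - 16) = -g^3 + 3*g^2 + 18*g*k + 22*g - 28*k^2 + 16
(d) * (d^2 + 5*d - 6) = d^3 + 5*d^2 - 6*d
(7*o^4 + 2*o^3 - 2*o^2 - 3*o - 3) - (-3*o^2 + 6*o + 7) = 7*o^4 + 2*o^3 + o^2 - 9*o - 10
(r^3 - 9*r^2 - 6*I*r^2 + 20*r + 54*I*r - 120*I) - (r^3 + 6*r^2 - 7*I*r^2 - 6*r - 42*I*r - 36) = -15*r^2 + I*r^2 + 26*r + 96*I*r + 36 - 120*I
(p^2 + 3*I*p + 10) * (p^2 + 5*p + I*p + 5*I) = p^4 + 5*p^3 + 4*I*p^3 + 7*p^2 + 20*I*p^2 + 35*p + 10*I*p + 50*I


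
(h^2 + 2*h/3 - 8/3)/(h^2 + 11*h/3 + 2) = (3*h^2 + 2*h - 8)/(3*h^2 + 11*h + 6)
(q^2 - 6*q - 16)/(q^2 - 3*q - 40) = (q + 2)/(q + 5)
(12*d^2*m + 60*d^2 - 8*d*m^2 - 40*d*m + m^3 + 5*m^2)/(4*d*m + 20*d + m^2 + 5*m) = (12*d^2 - 8*d*m + m^2)/(4*d + m)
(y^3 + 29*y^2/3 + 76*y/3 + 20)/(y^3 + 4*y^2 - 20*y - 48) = (y + 5/3)/(y - 4)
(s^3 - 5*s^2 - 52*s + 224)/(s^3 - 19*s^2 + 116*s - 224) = (s + 7)/(s - 7)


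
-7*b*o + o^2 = o*(-7*b + o)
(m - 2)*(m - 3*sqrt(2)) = m^2 - 3*sqrt(2)*m - 2*m + 6*sqrt(2)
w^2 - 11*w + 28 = (w - 7)*(w - 4)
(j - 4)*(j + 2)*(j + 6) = j^3 + 4*j^2 - 20*j - 48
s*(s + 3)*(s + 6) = s^3 + 9*s^2 + 18*s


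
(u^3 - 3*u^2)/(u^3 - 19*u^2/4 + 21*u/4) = 4*u/(4*u - 7)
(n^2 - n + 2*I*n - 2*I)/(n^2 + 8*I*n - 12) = (n - 1)/(n + 6*I)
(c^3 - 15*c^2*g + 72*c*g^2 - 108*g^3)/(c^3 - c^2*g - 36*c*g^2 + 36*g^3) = (c^2 - 9*c*g + 18*g^2)/(c^2 + 5*c*g - 6*g^2)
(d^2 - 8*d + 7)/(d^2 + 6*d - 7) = (d - 7)/(d + 7)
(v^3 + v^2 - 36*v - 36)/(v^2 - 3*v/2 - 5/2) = 2*(v^2 - 36)/(2*v - 5)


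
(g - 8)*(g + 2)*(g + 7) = g^3 + g^2 - 58*g - 112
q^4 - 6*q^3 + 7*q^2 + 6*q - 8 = (q - 4)*(q - 2)*(q - 1)*(q + 1)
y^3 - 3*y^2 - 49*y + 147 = (y - 7)*(y - 3)*(y + 7)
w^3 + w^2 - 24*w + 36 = (w - 3)*(w - 2)*(w + 6)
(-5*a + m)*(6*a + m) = -30*a^2 + a*m + m^2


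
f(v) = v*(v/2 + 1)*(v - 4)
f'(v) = v*(v/2 + 1) + v*(v - 4)/2 + (v/2 + 1)*(v - 4)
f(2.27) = -8.38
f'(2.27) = -0.81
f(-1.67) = 1.56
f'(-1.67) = 3.52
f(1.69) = -7.20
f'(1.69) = -3.10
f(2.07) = -8.13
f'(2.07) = -1.71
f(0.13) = -0.54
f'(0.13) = -4.23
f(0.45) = -1.96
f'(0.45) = -4.60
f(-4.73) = -56.36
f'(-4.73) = 39.02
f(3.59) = -4.11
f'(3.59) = 8.15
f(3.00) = -7.50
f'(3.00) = 3.50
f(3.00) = -7.50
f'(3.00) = 3.50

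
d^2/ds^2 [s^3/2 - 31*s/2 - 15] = 3*s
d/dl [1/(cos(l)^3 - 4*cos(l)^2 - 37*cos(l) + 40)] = (3*cos(l)^2 - 8*cos(l) - 37)*sin(l)/(cos(l)^3 - 4*cos(l)^2 - 37*cos(l) + 40)^2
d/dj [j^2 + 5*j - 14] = 2*j + 5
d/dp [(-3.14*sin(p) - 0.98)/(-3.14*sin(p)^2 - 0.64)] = (-9.8596*sin(p)^2 - 6.1544*sin(p) + 2.0096)*cos(p)/(9.8596*sin(p)^4 + 4.0192*sin(p)^2 + 0.4096)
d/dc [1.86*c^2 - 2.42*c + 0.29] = 3.72*c - 2.42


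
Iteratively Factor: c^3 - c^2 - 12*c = (c)*(c^2 - c - 12) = c*(c - 4)*(c + 3)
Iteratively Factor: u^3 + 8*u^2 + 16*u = (u + 4)*(u^2 + 4*u) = (u + 4)^2*(u)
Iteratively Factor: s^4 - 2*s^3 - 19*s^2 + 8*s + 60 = (s - 2)*(s^3 - 19*s - 30) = (s - 2)*(s + 2)*(s^2 - 2*s - 15) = (s - 2)*(s + 2)*(s + 3)*(s - 5)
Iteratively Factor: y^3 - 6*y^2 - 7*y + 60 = (y + 3)*(y^2 - 9*y + 20) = (y - 4)*(y + 3)*(y - 5)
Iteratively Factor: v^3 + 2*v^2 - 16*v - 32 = (v - 4)*(v^2 + 6*v + 8) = (v - 4)*(v + 4)*(v + 2)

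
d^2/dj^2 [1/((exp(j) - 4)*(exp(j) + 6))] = (4*exp(3*j) + 6*exp(2*j) + 100*exp(j) + 48)*exp(j)/(exp(6*j) + 6*exp(5*j) - 60*exp(4*j) - 280*exp(3*j) + 1440*exp(2*j) + 3456*exp(j) - 13824)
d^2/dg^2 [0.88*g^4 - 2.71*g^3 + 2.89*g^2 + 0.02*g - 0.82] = 10.56*g^2 - 16.26*g + 5.78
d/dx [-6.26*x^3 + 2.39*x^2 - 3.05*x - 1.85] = -18.78*x^2 + 4.78*x - 3.05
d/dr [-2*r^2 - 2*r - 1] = -4*r - 2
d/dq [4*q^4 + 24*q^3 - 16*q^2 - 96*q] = 16*q^3 + 72*q^2 - 32*q - 96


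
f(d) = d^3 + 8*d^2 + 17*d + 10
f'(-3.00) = -4.00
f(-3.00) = 4.00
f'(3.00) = 92.00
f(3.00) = 160.00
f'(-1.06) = 3.41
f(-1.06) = -0.22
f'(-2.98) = -4.04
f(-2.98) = 3.92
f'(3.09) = 95.08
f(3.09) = 168.42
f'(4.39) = 145.06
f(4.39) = 323.41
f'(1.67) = 52.09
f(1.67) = 65.36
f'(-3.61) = -1.66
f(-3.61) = 5.84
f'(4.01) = 129.40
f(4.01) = 271.29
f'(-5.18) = 14.62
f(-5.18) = -2.39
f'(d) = 3*d^2 + 16*d + 17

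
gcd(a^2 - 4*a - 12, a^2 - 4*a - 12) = a^2 - 4*a - 12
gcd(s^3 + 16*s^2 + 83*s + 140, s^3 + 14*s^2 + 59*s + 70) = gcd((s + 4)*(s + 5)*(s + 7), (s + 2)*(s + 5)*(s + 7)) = s^2 + 12*s + 35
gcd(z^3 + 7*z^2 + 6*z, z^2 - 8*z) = z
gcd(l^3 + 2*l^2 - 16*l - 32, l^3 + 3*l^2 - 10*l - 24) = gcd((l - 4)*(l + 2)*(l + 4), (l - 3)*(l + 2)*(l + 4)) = l^2 + 6*l + 8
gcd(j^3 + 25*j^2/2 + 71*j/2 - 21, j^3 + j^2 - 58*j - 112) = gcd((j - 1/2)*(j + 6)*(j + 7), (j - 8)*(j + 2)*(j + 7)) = j + 7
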